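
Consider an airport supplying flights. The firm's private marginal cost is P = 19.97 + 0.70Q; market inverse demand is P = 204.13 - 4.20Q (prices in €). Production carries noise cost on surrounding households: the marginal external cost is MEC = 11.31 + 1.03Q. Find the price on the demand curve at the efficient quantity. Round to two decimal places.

Social marginal cost = private MC + MEC = 31.28 + 1.73Q.
Set SMC = demand: 31.28 + 1.73Q = 204.13 - 4.20Q → Q* = 29.1484.
Consumer price on the demand curve at Q*: 204.13 − 4.20×29.1484 = 81.7067.

P = €81.71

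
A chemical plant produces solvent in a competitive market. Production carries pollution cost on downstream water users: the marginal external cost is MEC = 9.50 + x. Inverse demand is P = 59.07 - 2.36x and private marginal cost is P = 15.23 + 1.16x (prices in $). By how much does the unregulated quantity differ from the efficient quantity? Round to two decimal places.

Market equilibrium (private): 15.23 + 1.16x = 59.07 - 2.36x → x_m = 12.4545.
Social marginal cost = private MC + MEC = 24.73 + 2.16x.
Set SMC = demand: 24.73 + 2.16x = 59.07 - 2.36x → x* = 7.5973.
Gap = |12.4545 − 7.5973| = 4.8572.

4.86 units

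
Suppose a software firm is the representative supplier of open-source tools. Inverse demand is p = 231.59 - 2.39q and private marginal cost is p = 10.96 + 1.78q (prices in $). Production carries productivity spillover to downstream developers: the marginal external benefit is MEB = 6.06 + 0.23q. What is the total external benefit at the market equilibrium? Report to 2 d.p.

$642.55

Market equilibrium (private): 10.96 + 1.78q = 231.59 - 2.39q → q_m = 52.9089.
Total external benefit = ∫₀^{q_m} (6.06 + 0.23q) dq = 6.06×52.9089 + ½×0.23×52.9089² = 642.5534.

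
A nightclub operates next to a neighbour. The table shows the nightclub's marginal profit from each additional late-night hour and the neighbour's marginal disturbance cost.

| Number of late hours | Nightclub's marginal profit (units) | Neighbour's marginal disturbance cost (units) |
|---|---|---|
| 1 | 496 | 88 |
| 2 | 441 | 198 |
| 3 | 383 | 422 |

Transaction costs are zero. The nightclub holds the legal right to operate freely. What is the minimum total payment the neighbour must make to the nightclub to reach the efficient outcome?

Left alone the nightclub would choose level 3 (marginal profit stays positive).
Efficient level: k* = 2 (marginal profit ≥ marginal disturbance cost through 2).
The neighbour must at least cover the nightclub's forgone profit from cutting 3→2: 383 = 383.

383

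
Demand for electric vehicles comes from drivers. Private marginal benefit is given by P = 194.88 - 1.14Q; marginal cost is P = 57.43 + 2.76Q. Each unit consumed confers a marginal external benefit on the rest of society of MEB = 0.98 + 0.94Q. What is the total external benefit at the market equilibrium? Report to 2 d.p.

Market equilibrium (private): 57.43 + 2.76Q = 194.88 - 1.14Q → Q_m = 35.2436.
Total external benefit = ∫₀^{Q_m} (0.98 + 0.94Q) dQ = 0.98×35.2436 + ½×0.94×35.2436² = 618.3311.

618.33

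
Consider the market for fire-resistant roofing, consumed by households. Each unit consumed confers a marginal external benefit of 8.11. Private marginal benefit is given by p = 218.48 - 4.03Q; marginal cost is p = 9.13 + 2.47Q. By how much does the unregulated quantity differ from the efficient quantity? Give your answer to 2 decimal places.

Market equilibrium (private): 9.13 + 2.47Q = 218.48 - 4.03Q → Q_m = 32.2077.
Social marginal benefit = demand + MEB = 226.59 - 4.03Q.
Set SMB = MC: 226.59 - 4.03Q = 9.13 + 2.47Q → Q* = 33.4554.
Gap = |32.2077 − 33.4554| = 1.2477.

1.25 units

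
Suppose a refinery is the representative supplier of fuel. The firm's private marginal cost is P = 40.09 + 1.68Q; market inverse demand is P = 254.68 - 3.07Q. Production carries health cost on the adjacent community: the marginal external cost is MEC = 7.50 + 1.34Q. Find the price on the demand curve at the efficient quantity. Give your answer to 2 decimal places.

P = 150.28

Social marginal cost = private MC + MEC = 47.59 + 3.02Q.
Set SMC = demand: 47.59 + 3.02Q = 254.68 - 3.07Q → Q* = 34.0049.
Consumer price on the demand curve at Q*: 254.68 − 3.07×34.0049 = 150.2850.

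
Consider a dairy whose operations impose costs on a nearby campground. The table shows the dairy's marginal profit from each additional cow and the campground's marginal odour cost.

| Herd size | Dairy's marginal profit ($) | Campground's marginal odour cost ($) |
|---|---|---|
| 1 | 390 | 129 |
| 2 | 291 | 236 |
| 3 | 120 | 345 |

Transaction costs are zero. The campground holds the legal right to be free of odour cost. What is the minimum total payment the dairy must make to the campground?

$365

Efficient level: marginal profit ≥ marginal odour cost through level 2, so k* = 2.
With the campground holding the right, the dairy must at least compensate total damage at k*: 129 + 236 = 365.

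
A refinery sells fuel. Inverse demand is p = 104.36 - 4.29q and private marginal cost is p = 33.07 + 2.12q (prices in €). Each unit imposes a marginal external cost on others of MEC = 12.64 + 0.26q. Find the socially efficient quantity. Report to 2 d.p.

Social marginal cost = private MC + MEC = 45.71 + 2.38q.
Set SMC = demand: 45.71 + 2.38q = 104.36 - 4.29q → q* = 8.7931.

q* = 8.79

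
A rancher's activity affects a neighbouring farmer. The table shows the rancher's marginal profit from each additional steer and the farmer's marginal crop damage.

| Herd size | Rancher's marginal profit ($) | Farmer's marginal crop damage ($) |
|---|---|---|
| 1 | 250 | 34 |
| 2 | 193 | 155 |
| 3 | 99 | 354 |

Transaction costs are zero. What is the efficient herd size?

2

Bargaining reaches the level where marginal profit last exceeds marginal crop damage.
That holds through level 2 (193 ≥ 155) but not at 3 (99 < 354).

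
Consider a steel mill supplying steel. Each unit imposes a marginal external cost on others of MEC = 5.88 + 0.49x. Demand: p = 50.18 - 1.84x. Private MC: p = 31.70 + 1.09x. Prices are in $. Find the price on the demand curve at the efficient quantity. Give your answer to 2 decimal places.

Social marginal cost = private MC + MEC = 37.58 + 1.58x.
Set SMC = demand: 37.58 + 1.58x = 50.18 - 1.84x → x* = 3.6842.
Consumer price on the demand curve at x*: 50.18 − 1.84×3.6842 = 43.4011.

P = $43.40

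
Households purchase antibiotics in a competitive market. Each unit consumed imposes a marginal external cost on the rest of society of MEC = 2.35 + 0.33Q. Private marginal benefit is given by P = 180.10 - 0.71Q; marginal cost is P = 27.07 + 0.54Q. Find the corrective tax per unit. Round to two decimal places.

tax = 33.82 per unit

Social marginal benefit = demand − MEC = 177.75 - 1.04Q.
Set SMB = MC: 177.75 - 1.04Q = 27.07 + 0.54Q → Q* = 95.3671.
The Pigouvian tax equals MEC at Q*: 2.35 + 0.33×95.3671 = 33.8211.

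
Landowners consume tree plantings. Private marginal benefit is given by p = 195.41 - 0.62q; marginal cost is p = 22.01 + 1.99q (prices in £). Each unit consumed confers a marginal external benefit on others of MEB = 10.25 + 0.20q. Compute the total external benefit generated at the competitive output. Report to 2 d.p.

Market equilibrium (private): 22.01 + 1.99q = 195.41 - 0.62q → q_m = 66.4368.
Total external benefit = ∫₀^{q_m} (10.25 + 0.20q) dq = 10.25×66.4368 + ½×0.20×66.4368² = 1122.3620.

£1122.36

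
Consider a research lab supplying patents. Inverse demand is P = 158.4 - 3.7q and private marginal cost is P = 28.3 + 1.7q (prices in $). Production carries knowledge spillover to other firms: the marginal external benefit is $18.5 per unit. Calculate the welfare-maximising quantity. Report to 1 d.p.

q* = 27.5

Social marginal cost = private MC − MEB = 9.8 + 1.7q.
Set SMC = demand: 9.8 + 1.7q = 158.4 - 3.7q → q* = 27.5185.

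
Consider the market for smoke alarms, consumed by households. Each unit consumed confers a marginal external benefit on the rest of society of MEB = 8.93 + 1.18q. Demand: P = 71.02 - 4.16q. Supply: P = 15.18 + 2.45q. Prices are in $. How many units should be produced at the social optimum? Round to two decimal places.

q* = 11.93

Social marginal benefit = demand + MEB = 79.95 - 2.98q.
Set SMB = MC: 79.95 - 2.98q = 15.18 + 2.45q → q* = 11.9282.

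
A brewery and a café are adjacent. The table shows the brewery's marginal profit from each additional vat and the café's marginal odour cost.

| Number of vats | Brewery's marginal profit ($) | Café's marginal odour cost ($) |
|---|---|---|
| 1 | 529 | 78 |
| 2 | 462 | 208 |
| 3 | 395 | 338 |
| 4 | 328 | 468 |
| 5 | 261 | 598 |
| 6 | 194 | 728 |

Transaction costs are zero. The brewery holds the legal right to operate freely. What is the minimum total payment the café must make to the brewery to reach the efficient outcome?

$783

Left alone the brewery would choose level 6 (marginal profit stays positive).
Efficient level: k* = 3 (marginal profit ≥ marginal odour cost through 3).
The café must at least cover the brewery's forgone profit from cutting 6→3: 328 + 261 + 194 = 783.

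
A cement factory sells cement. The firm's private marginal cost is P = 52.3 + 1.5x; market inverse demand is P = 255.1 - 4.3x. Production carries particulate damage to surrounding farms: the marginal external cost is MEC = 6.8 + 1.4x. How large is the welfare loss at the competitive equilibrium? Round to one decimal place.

Market equilibrium (private): 52.3 + 1.5x = 255.1 - 4.3x → x_m = 34.9655.
Social marginal cost = private MC + MEC = 59.1 + 2.9x.
Set SMC = demand: 59.1 + 2.9x = 255.1 - 4.3x → x* = 27.2222.
Between x* and x_m the wedge SMC − demand runs linearly from 0 to MEC(x_m), so the loss is a triangle.
DWL = ½ × 7.7433 × 55.7517 = 215.8511.

DWL = 215.9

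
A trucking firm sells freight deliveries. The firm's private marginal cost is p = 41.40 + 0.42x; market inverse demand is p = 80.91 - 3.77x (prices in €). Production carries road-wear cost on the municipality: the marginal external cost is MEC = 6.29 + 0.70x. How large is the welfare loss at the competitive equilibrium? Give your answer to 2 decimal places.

Market equilibrium (private): 41.40 + 0.42x = 80.91 - 3.77x → x_m = 9.4296.
Social marginal cost = private MC + MEC = 47.69 + 1.12x.
Set SMC = demand: 47.69 + 1.12x = 80.91 - 3.77x → x* = 6.7935.
The welfare-loss triangle has base |x_m − x*| and height MEC(x_m) (the vertical gap between SMC and demand is zero at x* and MEC at x_m).
DWL = ½ × 2.6361 × 12.8907 = 16.9906.

DWL = €16.99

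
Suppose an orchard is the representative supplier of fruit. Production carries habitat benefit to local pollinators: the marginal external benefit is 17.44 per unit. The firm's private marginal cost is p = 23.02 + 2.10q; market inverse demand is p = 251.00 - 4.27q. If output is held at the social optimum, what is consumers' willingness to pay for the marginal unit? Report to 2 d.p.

Social marginal cost = private MC − MEB = 5.58 + 2.10q.
Set SMC = demand: 5.58 + 2.10q = 251.00 - 4.27q → q* = 38.5275.
Consumer price on the demand curve at q*: 251.00 − 4.27×38.5275 = 86.4876.

P = 86.49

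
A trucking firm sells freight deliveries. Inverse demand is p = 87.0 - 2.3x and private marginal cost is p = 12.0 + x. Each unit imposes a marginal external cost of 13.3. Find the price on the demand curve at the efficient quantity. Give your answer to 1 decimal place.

Social marginal cost = private MC + MEC = 25.3 + x.
Set SMC = demand: 25.3 + x = 87.0 - 2.3x → x* = 18.6970.
Consumer price on the demand curve at x*: 87.0 − 2.3×18.6970 = 43.9969.

P = 44.0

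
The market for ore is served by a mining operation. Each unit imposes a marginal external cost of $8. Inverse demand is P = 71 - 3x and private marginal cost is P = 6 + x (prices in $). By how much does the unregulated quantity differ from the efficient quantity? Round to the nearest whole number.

2 units

Market equilibrium (private): 6 + x = 71 - 3x → x_m = 16.2500.
Social marginal cost = private MC + MEC = 14 + x.
Set SMC = demand: 14 + x = 71 - 3x → x* = 14.2500.
Gap = |16.2500 − 14.2500| = 2.0000.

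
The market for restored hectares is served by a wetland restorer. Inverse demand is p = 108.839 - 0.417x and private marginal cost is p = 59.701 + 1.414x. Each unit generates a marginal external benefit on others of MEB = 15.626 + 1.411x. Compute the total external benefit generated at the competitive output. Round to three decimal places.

Market equilibrium (private): 59.701 + 1.414x = 108.839 - 0.417x → x_m = 26.8367.
Total external benefit = ∫₀^{x_m} (15.626 + 1.411x) dx = 15.626×26.8367 + ½×1.411×26.8367² = 927.4573.

927.457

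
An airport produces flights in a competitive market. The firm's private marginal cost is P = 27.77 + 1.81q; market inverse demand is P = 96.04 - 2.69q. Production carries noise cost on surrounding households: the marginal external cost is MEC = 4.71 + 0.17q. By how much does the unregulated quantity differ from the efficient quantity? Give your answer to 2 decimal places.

Market equilibrium (private): 27.77 + 1.81q = 96.04 - 2.69q → q_m = 15.1711.
Social marginal cost = private MC + MEC = 32.48 + 1.98q.
Set SMC = demand: 32.48 + 1.98q = 96.04 - 2.69q → q* = 13.6103.
Gap = |15.1711 − 13.6103| = 1.5608.

1.56 units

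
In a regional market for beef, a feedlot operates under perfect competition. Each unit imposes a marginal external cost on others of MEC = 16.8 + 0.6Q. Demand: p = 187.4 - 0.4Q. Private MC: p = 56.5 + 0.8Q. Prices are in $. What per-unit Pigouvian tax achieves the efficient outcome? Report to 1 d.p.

tax = $54.8 per unit

Social marginal cost = private MC + MEC = 73.3 + 1.4Q.
Set SMC = demand: 73.3 + 1.4Q = 187.4 - 0.4Q → Q* = 63.3889.
The Pigouvian tax equals MEC at Q*: 16.8 + 0.6×63.3889 = 54.8333.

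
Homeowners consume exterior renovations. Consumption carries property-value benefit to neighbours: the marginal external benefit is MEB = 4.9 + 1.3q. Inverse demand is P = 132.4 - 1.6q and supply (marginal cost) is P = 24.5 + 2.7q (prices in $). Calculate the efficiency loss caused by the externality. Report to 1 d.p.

DWL = $234.6

Market equilibrium (private): 24.5 + 2.7q = 132.4 - 1.6q → q_m = 25.0930.
Social marginal benefit = demand + MEB = 137.3 - 0.3q.
Set SMB = MC: 137.3 - 0.3q = 24.5 + 2.7q → q* = 37.6000.
Between q* and q_m the wedge SMB − MC runs linearly from 0 to MEB(q_m), so the loss is a triangle.
DWL = ½ × 12.5070 × 37.5209 = 234.6369.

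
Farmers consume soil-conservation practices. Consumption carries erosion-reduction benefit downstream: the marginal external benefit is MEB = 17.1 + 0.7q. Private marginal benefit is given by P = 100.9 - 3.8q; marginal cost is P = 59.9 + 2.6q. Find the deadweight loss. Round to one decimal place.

DWL = 40.9

Market equilibrium (private): 59.9 + 2.6q = 100.9 - 3.8q → q_m = 6.4063.
Social marginal benefit = demand + MEB = 118.0 - 3.1q.
Set SMB = MC: 118.0 - 3.1q = 59.9 + 2.6q → q* = 10.1930.
The loss is the area between SMB and MC from q* to q_m; with linear curves that's a triangle of height MEB(q_m).
DWL = ½ × 3.7867 × 21.5844 = 40.8668.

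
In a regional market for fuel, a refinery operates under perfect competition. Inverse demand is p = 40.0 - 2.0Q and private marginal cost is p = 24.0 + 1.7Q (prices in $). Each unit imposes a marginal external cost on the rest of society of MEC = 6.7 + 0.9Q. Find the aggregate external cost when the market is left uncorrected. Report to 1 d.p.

$37.4

Market equilibrium (private): 24.0 + 1.7Q = 40.0 - 2.0Q → Q_m = 4.3243.
Total external cost = ∫₀^{Q_m} (6.7 + 0.9Q) dQ = 6.7×4.3243 + ½×0.9×4.3243² = 37.3876.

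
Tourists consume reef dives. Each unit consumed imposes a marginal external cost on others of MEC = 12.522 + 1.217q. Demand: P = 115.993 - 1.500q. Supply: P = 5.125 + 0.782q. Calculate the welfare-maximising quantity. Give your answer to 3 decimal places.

Social marginal benefit = demand − MEC = 103.471 - 2.717q.
Set SMB = MC: 103.471 - 2.717q = 5.125 + 0.782q → q* = 28.1069.

q* = 28.107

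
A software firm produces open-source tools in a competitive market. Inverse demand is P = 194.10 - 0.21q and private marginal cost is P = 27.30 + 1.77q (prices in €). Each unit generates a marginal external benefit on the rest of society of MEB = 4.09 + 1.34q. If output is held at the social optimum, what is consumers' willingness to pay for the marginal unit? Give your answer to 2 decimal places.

P = €138.03

Social marginal cost = private MC − MEB = 23.21 + 0.43q.
Set SMC = demand: 23.21 + 0.43q = 194.10 - 0.21q → q* = 267.0156.
Consumer price on the demand curve at q*: 194.10 − 0.21×267.0156 = 138.0267.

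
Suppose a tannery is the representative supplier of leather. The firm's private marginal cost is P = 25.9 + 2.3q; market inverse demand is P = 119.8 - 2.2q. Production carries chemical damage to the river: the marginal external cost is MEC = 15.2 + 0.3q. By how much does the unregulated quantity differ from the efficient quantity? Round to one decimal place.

Market equilibrium (private): 25.9 + 2.3q = 119.8 - 2.2q → q_m = 20.8667.
Social marginal cost = private MC + MEC = 41.1 + 2.6q.
Set SMC = demand: 41.1 + 2.6q = 119.8 - 2.2q → q* = 16.3958.
Gap = |20.8667 − 16.3958| = 4.4709.

4.5 units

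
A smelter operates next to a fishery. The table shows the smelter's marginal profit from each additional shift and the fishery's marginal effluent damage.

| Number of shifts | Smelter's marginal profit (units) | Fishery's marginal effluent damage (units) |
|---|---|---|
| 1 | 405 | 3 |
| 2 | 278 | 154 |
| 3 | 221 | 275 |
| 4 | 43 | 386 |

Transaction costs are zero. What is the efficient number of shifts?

Bargaining reaches the level where marginal profit last exceeds marginal effluent damage.
That holds through level 2 (278 ≥ 154) but not at 3 (221 < 275).

2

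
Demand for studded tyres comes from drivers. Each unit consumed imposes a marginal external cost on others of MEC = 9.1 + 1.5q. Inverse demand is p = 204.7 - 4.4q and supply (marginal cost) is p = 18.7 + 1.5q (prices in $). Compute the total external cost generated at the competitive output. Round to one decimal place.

Market equilibrium (private): 18.7 + 1.5q = 204.7 - 4.4q → q_m = 31.5254.
Total external cost = ∫₀^{q_m} (9.1 + 1.5q) dq = 9.1×31.5254 + ½×1.5×31.5254² = 1032.2693.

$1032.3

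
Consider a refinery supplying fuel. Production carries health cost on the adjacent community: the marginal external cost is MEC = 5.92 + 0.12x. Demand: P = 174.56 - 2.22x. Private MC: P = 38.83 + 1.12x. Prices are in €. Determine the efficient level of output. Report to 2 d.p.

x* = 37.52

Social marginal cost = private MC + MEC = 44.75 + 1.24x.
Set SMC = demand: 44.75 + 1.24x = 174.56 - 2.22x → x* = 37.5173.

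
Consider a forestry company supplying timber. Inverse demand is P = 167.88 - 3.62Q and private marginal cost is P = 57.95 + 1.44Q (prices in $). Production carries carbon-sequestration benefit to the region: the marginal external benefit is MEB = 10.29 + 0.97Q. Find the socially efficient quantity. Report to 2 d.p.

Social marginal cost = private MC − MEB = 47.66 + 0.47Q.
Set SMC = demand: 47.66 + 0.47Q = 167.88 - 3.62Q → Q* = 29.3936.

Q* = 29.39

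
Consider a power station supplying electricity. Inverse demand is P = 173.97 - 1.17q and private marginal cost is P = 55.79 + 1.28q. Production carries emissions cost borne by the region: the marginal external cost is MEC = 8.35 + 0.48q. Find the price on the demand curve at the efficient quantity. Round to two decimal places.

Social marginal cost = private MC + MEC = 64.14 + 1.76q.
Set SMC = demand: 64.14 + 1.76q = 173.97 - 1.17q → q* = 37.4846.
Consumer price on the demand curve at q*: 173.97 − 1.17×37.4846 = 130.1130.

P = 130.11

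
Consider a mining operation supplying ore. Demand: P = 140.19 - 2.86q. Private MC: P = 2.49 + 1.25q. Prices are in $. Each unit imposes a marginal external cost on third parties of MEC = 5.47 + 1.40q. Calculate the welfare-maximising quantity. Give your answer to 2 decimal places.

q* = 24.00

Social marginal cost = private MC + MEC = 7.96 + 2.65q.
Set SMC = demand: 7.96 + 2.65q = 140.19 - 2.86q → q* = 23.9982.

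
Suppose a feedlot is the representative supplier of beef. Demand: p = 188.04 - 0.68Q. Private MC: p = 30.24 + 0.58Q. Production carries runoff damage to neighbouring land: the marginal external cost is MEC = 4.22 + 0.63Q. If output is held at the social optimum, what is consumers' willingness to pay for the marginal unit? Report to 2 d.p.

P = 132.78

Social marginal cost = private MC + MEC = 34.46 + 1.21Q.
Set SMC = demand: 34.46 + 1.21Q = 188.04 - 0.68Q → Q* = 81.2593.
Consumer price on the demand curve at Q*: 188.04 − 0.68×81.2593 = 132.7837.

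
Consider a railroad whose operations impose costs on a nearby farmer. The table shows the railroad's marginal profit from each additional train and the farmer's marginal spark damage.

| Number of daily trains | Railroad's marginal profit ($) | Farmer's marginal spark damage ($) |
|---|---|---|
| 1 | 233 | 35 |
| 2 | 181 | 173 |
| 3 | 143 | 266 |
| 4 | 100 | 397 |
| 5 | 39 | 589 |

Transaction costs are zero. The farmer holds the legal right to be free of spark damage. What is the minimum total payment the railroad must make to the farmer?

Efficient level: marginal profit ≥ marginal spark damage through level 2, so k* = 2.
With the farmer holding the right, the railroad must at least compensate total damage at k*: 35 + 173 = 208.

$208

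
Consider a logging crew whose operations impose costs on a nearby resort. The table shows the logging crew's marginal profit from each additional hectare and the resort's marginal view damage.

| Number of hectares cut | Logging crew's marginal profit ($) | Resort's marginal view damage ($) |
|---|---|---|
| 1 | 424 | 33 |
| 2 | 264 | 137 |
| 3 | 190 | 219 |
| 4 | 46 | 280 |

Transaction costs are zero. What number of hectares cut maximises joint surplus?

Bargaining reaches the level where marginal profit last exceeds marginal view damage.
That holds through level 2 (264 ≥ 137) but not at 3 (190 < 219).

2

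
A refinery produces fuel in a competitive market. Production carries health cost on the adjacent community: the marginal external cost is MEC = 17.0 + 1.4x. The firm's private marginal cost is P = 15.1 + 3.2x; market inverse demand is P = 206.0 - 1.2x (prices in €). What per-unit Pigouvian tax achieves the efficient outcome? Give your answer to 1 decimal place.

Social marginal cost = private MC + MEC = 32.1 + 4.6x.
Set SMC = demand: 32.1 + 4.6x = 206.0 - 1.2x → x* = 29.9828.
The Pigouvian tax equals MEC at x*: 17.0 + 1.4×29.9828 = 58.9759.

tax = €59.0 per unit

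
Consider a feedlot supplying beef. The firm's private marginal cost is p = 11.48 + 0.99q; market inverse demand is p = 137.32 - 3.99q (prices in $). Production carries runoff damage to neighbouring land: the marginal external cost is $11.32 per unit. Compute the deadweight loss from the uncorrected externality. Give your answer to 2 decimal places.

Market equilibrium (private): 11.48 + 0.99q = 137.32 - 3.99q → q_m = 25.2691.
Social marginal cost = private MC + MEC = 22.80 + 0.99q.
Set SMC = demand: 22.80 + 0.99q = 137.32 - 3.99q → q* = 22.9960.
Height of the DWL triangle at q_m is SMC(q_m) − demand(q_m) = MEC(q_m) = 11.3200.
DWL = ½ × 2.2731 × 11.3200 = 12.8657.

DWL = $12.87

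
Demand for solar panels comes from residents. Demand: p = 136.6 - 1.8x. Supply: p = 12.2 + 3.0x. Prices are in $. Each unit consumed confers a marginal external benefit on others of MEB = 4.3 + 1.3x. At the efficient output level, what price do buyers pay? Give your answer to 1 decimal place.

Social marginal benefit = demand + MEB = 140.9 - 0.5x.
Set SMB = MC: 140.9 - 0.5x = 12.2 + 3.0x → x* = 36.7714.
Consumer price on the demand curve at x*: 136.6 − 1.8×36.7714 = 70.4115.

P = $70.4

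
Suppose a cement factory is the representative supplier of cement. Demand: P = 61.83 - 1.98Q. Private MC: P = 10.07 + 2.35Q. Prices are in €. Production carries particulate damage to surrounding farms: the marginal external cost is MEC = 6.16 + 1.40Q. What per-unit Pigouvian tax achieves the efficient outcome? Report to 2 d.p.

tax = €17.30 per unit

Social marginal cost = private MC + MEC = 16.23 + 3.75Q.
Set SMC = demand: 16.23 + 3.75Q = 61.83 - 1.98Q → Q* = 7.9581.
The Pigouvian tax equals MEC at Q*: 6.16 + 1.40×7.9581 = 17.3013.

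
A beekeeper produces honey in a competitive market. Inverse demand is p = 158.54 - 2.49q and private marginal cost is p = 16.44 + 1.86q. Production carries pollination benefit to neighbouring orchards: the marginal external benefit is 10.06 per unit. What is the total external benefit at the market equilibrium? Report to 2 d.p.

328.63

Market equilibrium (private): 16.44 + 1.86q = 158.54 - 2.49q → q_m = 32.6667.
Total external benefit = MEB × q_m = 10.06 × 32.6667 = 328.6270.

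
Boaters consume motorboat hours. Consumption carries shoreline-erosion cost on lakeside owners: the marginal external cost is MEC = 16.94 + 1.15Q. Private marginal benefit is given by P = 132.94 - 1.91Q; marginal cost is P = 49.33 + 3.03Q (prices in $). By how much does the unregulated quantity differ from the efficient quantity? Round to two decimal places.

Market equilibrium (private): 49.33 + 3.03Q = 132.94 - 1.91Q → Q_m = 16.9251.
Social marginal benefit = demand − MEC = 116.00 - 3.06Q.
Set SMB = MC: 116.00 - 3.06Q = 49.33 + 3.03Q → Q* = 10.9475.
Gap = |16.9251 − 10.9475| = 5.9776.

5.98 units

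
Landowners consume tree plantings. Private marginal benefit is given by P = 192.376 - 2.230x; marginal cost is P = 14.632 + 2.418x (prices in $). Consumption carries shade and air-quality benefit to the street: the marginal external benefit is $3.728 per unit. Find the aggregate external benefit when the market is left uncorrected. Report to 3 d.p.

Market equilibrium (private): 14.632 + 2.418x = 192.376 - 2.230x → x_m = 38.2410.
Total external benefit = MEB × x_m = 3.728 × 38.2410 = 142.5624.

$142.562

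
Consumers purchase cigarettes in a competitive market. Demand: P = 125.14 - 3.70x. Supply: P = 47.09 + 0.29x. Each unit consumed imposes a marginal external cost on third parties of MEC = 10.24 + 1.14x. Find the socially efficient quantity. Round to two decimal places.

x* = 13.22

Social marginal benefit = demand − MEC = 114.90 - 4.84x.
Set SMB = MC: 114.90 - 4.84x = 47.09 + 0.29x → x* = 13.2183.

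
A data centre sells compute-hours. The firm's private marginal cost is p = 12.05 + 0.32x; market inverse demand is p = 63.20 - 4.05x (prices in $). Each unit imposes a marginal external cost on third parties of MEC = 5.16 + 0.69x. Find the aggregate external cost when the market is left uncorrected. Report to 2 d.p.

$107.66

Market equilibrium (private): 12.05 + 0.32x = 63.20 - 4.05x → x_m = 11.7048.
Total external cost = ∫₀^{x_m} (5.16 + 0.69x) dx = 5.16×11.7048 + ½×0.69×11.7048² = 107.6626.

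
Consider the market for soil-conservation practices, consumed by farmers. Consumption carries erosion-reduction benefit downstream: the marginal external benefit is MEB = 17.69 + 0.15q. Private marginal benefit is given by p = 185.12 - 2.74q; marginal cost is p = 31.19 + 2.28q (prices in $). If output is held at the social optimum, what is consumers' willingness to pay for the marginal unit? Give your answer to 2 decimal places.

P = $88.56

Social marginal benefit = demand + MEB = 202.81 - 2.59q.
Set SMB = MC: 202.81 - 2.59q = 31.19 + 2.28q → q* = 35.2402.
Consumer price on the demand curve at q*: 185.12 − 2.74×35.2402 = 88.5619.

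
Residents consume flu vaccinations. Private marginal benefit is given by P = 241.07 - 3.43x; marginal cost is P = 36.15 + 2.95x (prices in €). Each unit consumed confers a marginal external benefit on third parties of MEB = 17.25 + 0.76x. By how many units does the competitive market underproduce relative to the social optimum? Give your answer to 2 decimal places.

7.41 units

Market equilibrium (private): 36.15 + 2.95x = 241.07 - 3.43x → x_m = 32.1191.
Social marginal benefit = demand + MEB = 258.32 - 2.67x.
Set SMB = MC: 258.32 - 2.67x = 36.15 + 2.95x → x* = 39.5320.
Gap = |32.1191 − 39.5320| = 7.4129.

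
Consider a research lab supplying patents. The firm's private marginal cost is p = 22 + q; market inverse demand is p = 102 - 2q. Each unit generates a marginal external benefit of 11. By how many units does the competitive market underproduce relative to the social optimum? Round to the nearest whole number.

4 units

Market equilibrium (private): 22 + q = 102 - 2q → q_m = 26.6667.
Social marginal cost = private MC − MEB = 11 + q.
Set SMC = demand: 11 + q = 102 - 2q → q* = 30.3333.
Gap = |26.6667 − 30.3333| = 3.6666.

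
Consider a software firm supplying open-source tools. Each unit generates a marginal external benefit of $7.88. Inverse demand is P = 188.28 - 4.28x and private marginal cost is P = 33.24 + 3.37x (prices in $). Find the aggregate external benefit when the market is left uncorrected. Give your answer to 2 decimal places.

$159.70

Market equilibrium (private): 33.24 + 3.37x = 188.28 - 4.28x → x_m = 20.2667.
Total external benefit = MEB × x_m = 7.88 × 20.2667 = 159.7016.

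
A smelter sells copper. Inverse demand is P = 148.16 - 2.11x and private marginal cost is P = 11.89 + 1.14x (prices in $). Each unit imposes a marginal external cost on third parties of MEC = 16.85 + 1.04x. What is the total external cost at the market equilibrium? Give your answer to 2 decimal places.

Market equilibrium (private): 11.89 + 1.14x = 148.16 - 2.11x → x_m = 41.9292.
Total external cost = ∫₀^{x_m} (16.85 + 1.04x) dx = 16.85×41.9292 + ½×1.04×41.9292² = 1620.6971.

$1620.70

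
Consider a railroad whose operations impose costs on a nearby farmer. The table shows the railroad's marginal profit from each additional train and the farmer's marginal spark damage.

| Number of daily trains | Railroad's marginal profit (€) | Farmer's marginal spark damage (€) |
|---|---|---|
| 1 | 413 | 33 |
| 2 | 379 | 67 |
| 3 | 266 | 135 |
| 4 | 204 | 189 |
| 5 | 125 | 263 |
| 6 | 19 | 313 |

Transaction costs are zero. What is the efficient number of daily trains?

4

Bargaining reaches the level where marginal profit last exceeds marginal spark damage.
That holds through level 4 (204 ≥ 189) but not at 5 (125 < 263).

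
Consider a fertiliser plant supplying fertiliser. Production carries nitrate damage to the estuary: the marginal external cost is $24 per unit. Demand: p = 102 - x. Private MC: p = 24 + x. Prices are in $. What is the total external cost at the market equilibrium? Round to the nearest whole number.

Market equilibrium (private): 24 + x = 102 - x → x_m = 39.0000.
Total external cost = MEC × x_m = 24 × 39.0000 = 936.0000.

$936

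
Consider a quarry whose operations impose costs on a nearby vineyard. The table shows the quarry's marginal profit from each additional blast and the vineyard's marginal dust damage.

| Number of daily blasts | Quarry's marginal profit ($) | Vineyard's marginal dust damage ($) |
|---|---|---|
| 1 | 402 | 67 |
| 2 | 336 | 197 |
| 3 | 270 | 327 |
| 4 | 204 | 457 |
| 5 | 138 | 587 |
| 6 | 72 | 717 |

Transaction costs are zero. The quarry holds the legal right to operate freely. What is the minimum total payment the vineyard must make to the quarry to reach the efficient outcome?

Left alone the quarry would choose level 6 (marginal profit stays positive).
Efficient level: k* = 2 (marginal profit ≥ marginal dust damage through 2).
The vineyard must at least cover the quarry's forgone profit from cutting 6→2: 270 + 204 + 138 + 72 = 684.

$684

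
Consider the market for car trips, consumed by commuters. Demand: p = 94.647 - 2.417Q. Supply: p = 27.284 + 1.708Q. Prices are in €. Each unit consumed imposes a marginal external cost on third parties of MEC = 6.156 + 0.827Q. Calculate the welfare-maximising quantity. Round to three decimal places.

Social marginal benefit = demand − MEC = 88.491 - 3.244Q.
Set SMB = MC: 88.491 - 3.244Q = 27.284 + 1.708Q → Q* = 12.3601.

Q* = 12.360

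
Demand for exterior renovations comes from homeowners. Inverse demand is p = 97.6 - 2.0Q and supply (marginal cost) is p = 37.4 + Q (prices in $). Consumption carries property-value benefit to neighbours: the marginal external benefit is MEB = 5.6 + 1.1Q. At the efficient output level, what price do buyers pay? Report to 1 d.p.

Social marginal benefit = demand + MEB = 103.2 - 0.9Q.
Set SMB = MC: 103.2 - 0.9Q = 37.4 + Q → Q* = 34.6316.
Consumer price on the demand curve at Q*: 97.6 − 2.0×34.6316 = 28.3368.

P = $28.3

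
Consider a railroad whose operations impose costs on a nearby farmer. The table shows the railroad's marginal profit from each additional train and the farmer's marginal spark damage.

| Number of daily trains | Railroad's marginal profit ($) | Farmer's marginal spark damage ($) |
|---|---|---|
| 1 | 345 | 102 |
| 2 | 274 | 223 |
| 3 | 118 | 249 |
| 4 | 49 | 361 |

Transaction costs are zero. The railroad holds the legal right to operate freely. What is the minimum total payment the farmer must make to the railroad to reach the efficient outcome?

Left alone the railroad would choose level 4 (marginal profit stays positive).
Efficient level: k* = 2 (marginal profit ≥ marginal spark damage through 2).
The farmer must at least cover the railroad's forgone profit from cutting 4→2: 118 + 49 = 167.

$167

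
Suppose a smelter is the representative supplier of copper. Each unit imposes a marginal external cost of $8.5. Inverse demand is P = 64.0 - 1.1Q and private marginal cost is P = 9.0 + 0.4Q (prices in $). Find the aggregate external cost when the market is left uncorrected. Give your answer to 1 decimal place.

$311.7

Market equilibrium (private): 9.0 + 0.4Q = 64.0 - 1.1Q → Q_m = 36.6667.
Total external cost = MEC × Q_m = 8.5 × 36.6667 = 311.6670.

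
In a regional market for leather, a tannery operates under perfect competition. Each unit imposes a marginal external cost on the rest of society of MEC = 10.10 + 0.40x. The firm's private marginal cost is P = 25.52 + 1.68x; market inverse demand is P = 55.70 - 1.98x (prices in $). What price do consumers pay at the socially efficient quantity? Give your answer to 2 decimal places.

Social marginal cost = private MC + MEC = 35.62 + 2.08x.
Set SMC = demand: 35.62 + 2.08x = 55.70 - 1.98x → x* = 4.9458.
Consumer price on the demand curve at x*: 55.70 − 1.98×4.9458 = 45.9073.

P = $45.91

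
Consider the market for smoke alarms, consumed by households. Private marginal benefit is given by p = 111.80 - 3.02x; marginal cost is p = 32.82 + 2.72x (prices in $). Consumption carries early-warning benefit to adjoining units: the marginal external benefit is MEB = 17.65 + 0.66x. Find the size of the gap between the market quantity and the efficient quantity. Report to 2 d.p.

5.26 units

Market equilibrium (private): 32.82 + 2.72x = 111.80 - 3.02x → x_m = 13.7596.
Social marginal benefit = demand + MEB = 129.45 - 2.36x.
Set SMB = MC: 129.45 - 2.36x = 32.82 + 2.72x → x* = 19.0217.
Gap = |13.7596 − 19.0217| = 5.2621.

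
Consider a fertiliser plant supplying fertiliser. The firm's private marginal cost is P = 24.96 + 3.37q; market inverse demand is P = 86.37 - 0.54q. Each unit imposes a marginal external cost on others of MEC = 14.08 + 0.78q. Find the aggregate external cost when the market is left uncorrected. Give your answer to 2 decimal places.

317.34

Market equilibrium (private): 24.96 + 3.37q = 86.37 - 0.54q → q_m = 15.7059.
Total external cost = ∫₀^{q_m} (14.08 + 0.78q) dq = 14.08×15.7059 + ½×0.78×15.7059² = 317.3424.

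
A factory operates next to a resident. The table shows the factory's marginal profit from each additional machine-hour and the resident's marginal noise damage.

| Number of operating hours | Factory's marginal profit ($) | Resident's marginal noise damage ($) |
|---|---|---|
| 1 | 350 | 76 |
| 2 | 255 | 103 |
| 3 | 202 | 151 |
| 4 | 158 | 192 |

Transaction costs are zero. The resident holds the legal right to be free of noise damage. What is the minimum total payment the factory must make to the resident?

$330

Efficient level: marginal profit ≥ marginal noise damage through level 3, so k* = 3.
With the resident holding the right, the factory must at least compensate total damage at k*: 76 + 103 + 151 = 330.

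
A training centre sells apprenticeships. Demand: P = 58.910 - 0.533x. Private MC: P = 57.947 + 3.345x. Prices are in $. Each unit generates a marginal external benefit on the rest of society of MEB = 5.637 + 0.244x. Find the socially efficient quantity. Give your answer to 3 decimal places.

Social marginal cost = private MC − MEB = 52.310 + 3.101x.
Set SMC = demand: 52.310 + 3.101x = 58.910 - 0.533x → x* = 1.8162.

x* = 1.816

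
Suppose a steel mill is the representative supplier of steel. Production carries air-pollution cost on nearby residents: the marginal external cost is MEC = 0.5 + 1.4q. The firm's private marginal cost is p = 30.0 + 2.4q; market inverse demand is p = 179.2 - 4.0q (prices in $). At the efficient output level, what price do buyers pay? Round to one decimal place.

Social marginal cost = private MC + MEC = 30.5 + 3.8q.
Set SMC = demand: 30.5 + 3.8q = 179.2 - 4.0q → q* = 19.0641.
Consumer price on the demand curve at q*: 179.2 − 4.0×19.0641 = 102.9436.

P = $102.9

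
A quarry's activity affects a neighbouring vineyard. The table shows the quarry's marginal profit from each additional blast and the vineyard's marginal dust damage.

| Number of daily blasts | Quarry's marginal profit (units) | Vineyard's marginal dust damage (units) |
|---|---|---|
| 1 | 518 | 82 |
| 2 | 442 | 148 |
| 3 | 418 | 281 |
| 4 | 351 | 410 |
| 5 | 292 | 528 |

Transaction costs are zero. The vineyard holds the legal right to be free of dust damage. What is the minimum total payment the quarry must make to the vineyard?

511

Efficient level: marginal profit ≥ marginal dust damage through level 3, so k* = 3.
With the vineyard holding the right, the quarry must at least compensate total damage at k*: 82 + 148 + 281 = 511.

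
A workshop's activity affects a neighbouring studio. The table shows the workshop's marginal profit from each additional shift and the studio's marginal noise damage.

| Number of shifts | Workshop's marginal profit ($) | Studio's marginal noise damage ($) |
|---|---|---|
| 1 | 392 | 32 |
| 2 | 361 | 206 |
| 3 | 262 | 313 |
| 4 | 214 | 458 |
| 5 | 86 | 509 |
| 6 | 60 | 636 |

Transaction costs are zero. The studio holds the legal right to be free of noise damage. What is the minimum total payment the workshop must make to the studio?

Efficient level: marginal profit ≥ marginal noise damage through level 2, so k* = 2.
With the studio holding the right, the workshop must at least compensate total damage at k*: 32 + 206 = 238.

$238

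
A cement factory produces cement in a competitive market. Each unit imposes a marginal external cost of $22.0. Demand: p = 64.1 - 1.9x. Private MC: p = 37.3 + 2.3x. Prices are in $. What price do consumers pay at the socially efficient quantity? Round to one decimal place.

Social marginal cost = private MC + MEC = 59.3 + 2.3x.
Set SMC = demand: 59.3 + 2.3x = 64.1 - 1.9x → x* = 1.1429.
Consumer price on the demand curve at x*: 64.1 − 1.9×1.1429 = 61.9285.

P = $61.9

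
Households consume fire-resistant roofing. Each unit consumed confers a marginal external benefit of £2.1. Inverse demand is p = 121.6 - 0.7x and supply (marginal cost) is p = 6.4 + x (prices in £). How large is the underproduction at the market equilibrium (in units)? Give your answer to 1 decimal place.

Market equilibrium (private): 6.4 + x = 121.6 - 0.7x → x_m = 67.7647.
Social marginal benefit = demand + MEB = 123.7 - 0.7x.
Set SMB = MC: 123.7 - 0.7x = 6.4 + x → x* = 69.0000.
Gap = |67.7647 − 69.0000| = 1.2353.

1.2 units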